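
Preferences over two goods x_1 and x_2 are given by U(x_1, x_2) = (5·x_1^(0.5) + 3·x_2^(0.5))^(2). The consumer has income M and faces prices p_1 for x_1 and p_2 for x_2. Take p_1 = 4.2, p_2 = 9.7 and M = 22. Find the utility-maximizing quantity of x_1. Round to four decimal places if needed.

From the CES first-order condition, (5/3)·(x_2/x_1)^(0.5) = p_1/p_2.
Hence x_2/x_1 = ((3/5)·p_1/p_2)^(1/(0.5)), i.e. raised to the 2 power.
Substitute x_2 = (x_2/x_1)·x_1 into the budget: x_1* = M/(p_1 + p_2·(x_2/x_1)).
Numerically x_2/x_1 = 0.067493, so x_1* = 22/(4.2 + 9.7·0.067493) = 4.5317.

x_1* = 4.5317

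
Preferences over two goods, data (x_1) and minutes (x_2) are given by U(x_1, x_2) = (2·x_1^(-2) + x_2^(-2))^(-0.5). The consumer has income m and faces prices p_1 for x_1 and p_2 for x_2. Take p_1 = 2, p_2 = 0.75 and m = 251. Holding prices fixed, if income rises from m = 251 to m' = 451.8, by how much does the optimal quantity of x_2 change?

From the CES first-order condition, 2·(x_2/x_1)^(3) = p_1/p_2.
Hence x_2/x_1 = ((1/2)·p_1/p_2)^(1/(3)), i.e. raised to the 1/3 power.
Substitute x_2 = (x_2/x_1)·x_1 into the budget: x_1* = m/(p_1 + p_2·(x_2/x_1)).
Numerically x_2/x_1 = 1.100642, so x_1* = 251/(2 + 0.75·1.100642) = 88.8344 and x_2* = 1.100642·88.8344 = 97.7749.
At m' = 451.8: x_2* = 175.9948. Change: 175.9948 − 97.7749 = 78.2199.

Δx_2* = 78.2199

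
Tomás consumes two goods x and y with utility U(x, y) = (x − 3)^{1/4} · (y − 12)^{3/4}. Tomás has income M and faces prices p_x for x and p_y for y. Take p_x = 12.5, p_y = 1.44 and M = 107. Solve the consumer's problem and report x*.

This is Cobb-Douglas in (x−3, y−12): tangency gives 0.25·p_y·(y−12) = 0.75·p_x·(x−3).
Substituting into the budget: x* = 3 + 0.25·(M − 3·p_x − 12·p_y)/p_x, and y* = 12 + 0.75·(…)/p_y.
Discretionary income = 107 − 3·12.5 − 12·1.44 = 52.22; x* = 3 + 0.25·52.22/12.5 = 4.0444.

x* = 4.0444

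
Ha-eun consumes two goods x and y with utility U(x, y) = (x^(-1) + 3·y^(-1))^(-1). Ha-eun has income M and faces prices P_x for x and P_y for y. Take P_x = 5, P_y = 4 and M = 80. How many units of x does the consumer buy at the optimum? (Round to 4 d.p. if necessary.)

x* = 6.2765

From the CES first-order condition, (1/3)·(y/x)^(2) = P_x/P_y.
Solve for the ratio: y/x = [3·P_x/P_y]^(0.5).
With the ratio pinned down, the budget gives x* = M/(P_x + P_y·(y/x)) and y* = (y/x)·x*.
Numerically y/x = 1.936492, so x* = 80/(5 + 4·1.936492) = 6.2765.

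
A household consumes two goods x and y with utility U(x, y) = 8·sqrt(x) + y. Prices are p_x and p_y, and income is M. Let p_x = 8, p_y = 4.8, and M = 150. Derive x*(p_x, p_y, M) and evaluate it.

x* = 5.76

Utility is quasi-linear in y; the FOC for x is 4/√x = p_x/p_y.
Solve: √x = 4·p_y/p_x, so x*(p_x,p_y) = (4·p_y/p_x)², and y* = (M − p_x·x*)/p_y.
Plugging in: x* = (4·4.8/8)² = 5.76.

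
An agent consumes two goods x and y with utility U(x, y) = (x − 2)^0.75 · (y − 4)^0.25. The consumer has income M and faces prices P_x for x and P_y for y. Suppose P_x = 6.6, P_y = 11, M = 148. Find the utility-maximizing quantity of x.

Let x' = x−2, y' = y−4. MRS = 3·y'/x' = P_x/P_y.
After buying the subsistence bundle (2, 4), a share 0.75 of the remaining income goes to x: x* = 2 + 0.75·(M − 2P_x − 4P_y)/P_x.
Discretionary income = 148 − 2·6.6 − 4·11 = 90.8; x* = 2 + 0.75·90.8/6.6 = 12.3182.

x* = 12.3182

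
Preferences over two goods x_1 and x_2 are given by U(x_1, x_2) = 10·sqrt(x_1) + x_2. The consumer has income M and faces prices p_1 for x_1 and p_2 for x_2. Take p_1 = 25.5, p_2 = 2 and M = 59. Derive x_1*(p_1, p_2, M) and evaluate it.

Utility is quasi-linear in x_2; the FOC for x_1 is 5/√x_1 = p_1/p_2.
Solve: √x_1 = 5·p_2/p_1, so x_1*(p_1,p_2) = (5·p_2/p_1)², and x_2* = (M − p_1·x_1*)/p_2.
Plugging in: x_1* = (5·2/25.5)² = 0.1538.

x_1* = 0.1538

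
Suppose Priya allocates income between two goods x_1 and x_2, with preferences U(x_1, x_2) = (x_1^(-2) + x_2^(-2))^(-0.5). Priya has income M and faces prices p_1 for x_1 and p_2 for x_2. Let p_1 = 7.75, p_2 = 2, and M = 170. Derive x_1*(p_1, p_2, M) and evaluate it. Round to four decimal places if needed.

x_1* = 15.6087

From the CES first-order condition, (x_2/x_1)^(3) = p_1/p_2.
Solve for the ratio: x_2/x_1 = [p_1/p_2]^(1/3).
With the ratio pinned down, the budget gives x_1* = M/(p_1 + p_2·(x_2/x_1)) and x_2* = (x_2/x_1)·x_1*.
Numerically x_2/x_1 = 1.57069, so x_1* = 170/(7.75 + 2·1.57069) = 15.6087.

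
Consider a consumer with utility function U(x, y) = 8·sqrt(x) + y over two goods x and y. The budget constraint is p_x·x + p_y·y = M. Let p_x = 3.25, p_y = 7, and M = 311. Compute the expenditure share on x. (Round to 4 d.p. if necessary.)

Plugging in: x* = (4·7/3.25)² = 74.2249, y* = 9.967.
Expenditure on x: 3.25·74.2249 = 241.2308; share = 0.7757.

share on x = 0.7757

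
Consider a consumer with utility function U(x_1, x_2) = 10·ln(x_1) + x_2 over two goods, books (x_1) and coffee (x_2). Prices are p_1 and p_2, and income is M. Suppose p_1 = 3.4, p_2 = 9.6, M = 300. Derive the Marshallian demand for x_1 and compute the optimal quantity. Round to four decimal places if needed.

x_1* = 28.2353

MU_x_1 = 10/x_1, MU_x_2 = 1. Tangency: 10/x_1 = p_1/p_2.
So x_1*(p_1,p_2) = 10·p_2/p_1, independent of income; and x_2* = (M − 10·p_2)/p_2.
At the given prices: x_1* = 10·9.6/3.4 = 28.2353.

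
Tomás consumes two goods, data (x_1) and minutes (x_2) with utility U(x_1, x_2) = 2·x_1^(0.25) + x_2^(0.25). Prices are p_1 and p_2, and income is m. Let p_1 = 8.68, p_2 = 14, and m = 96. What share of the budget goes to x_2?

MRS = MU_x_1/MU_x_2 = 2·(x_2/x_1)^(0.75). Set equal to p_1/p_2.
Solve for the ratio: x_2/x_1 = [(1/2)·p_1/p_2]^(4/3).
Substitute x_2 = (x_2/x_1)·x_1 into the budget: x_1* = m/(p_1 + p_2·(x_2/x_1)).
Numerically x_2/x_1 = 0.209805, so x_1* = 96/(8.68 + 14·0.209805) = 8.2636 and x_2* = 0.209805·8.2636 = 1.7337.
Expenditure on x_2: 14·1.7337 = 24.2723; share = 0.2528.

share on x_2 = 0.2528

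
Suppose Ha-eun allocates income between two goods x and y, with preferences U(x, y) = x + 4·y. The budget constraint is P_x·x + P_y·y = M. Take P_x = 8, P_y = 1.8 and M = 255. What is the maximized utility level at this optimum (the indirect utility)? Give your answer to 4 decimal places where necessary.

y gives more utility per dollar, so spend all income on y: y* = M/P_y, x* = 0.
Numerically: x* = 0, y* = 141.6667.
Utility at the optimum: U(0, 141.6667) = 566.6667.

V = 566.6667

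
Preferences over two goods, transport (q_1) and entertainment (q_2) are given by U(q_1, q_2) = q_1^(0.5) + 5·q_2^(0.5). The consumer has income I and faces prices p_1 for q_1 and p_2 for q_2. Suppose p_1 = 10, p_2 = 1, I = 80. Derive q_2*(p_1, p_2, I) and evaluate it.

q_2* = 79.6813

MRS = MU_q_1/MU_q_2 = (1/5)·(q_2/q_1)^(0.5). Set equal to p_1/p_2.
Hence q_2/q_1 = (5·p_1/p_2)^(1/(0.5)), i.e. raised to the 2 power.
With the ratio pinned down, the budget gives q_1* = I/(p_1 + p_2·(q_2/q_1)) and q_2* = (q_2/q_1)·q_1*.
Numerically q_2/q_1 = 2500, so q_1* = 80/(10 + 1·2500) = 0.0319 and q_2* = 2500·0.0319 = 79.6813.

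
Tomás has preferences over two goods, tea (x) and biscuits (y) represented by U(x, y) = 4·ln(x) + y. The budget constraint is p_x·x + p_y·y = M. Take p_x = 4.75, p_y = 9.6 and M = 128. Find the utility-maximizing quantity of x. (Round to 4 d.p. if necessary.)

x* = 8.0842

MU_x = 4/x, MU_y = 1. Tangency: 4/x = p_x/p_y.
So x*(p_x,p_y) = 4·p_y/p_x, independent of income; and y* = (M − 4·p_y)/p_y.
At the given prices: x* = 4·9.6/4.75 = 8.0842.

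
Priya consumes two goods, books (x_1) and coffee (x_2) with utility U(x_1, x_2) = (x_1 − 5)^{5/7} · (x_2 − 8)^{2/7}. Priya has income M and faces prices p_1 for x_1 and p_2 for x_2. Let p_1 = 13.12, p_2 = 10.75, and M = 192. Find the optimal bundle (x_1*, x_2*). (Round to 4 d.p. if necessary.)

x_1* = 7.1995, x_2* = 9.0738

Let x_1' = x_1−5, x_2' = x_2−8. MRS = (5/2)·x_2'/x_1' = p_1/p_2.
Substituting into the budget: x_1* = 5 + 5/7·(M − 5·p_1 − 8·p_2)/p_1, and x_2* = 8 + 2/7·(…)/p_2.
Discretionary income = 192 − 5·13.12 − 8·10.75 = 40.4; x_1* = 5 + 5/7·40.4/13.12 = 7.1995; x_2* = 8 + 2/7·40.4/10.75 = 9.0738.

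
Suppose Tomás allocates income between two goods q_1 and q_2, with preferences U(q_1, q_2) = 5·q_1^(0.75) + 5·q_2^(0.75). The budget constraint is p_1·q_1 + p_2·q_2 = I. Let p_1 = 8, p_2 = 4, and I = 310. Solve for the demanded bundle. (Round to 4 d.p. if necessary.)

q_1* = 4.3056, q_2* = 68.8889

MU_q_1 ∝ 5·q_1^(-0.25), MU_q_2 ∝ 5·q_2^(-0.25), so MRS = (q_2/q_1)^(0.25) = p_1/p_2.
Hence q_2/q_1 = (p_1/p_2)^(1/(0.25)), i.e. raised to the 4 power.
Substitute q_2 = (q_2/q_1)·q_1 into the budget: q_1* = I/(p_1 + p_2·(q_2/q_1)).
Numerically q_2/q_1 = 16, so q_1* = 310/(8 + 4·16) = 4.3056 and q_2* = 16·4.3056 = 68.8889.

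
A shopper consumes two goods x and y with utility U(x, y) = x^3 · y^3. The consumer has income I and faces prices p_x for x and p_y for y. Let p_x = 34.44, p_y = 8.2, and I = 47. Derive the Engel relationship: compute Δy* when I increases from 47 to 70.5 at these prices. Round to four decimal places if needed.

MU_x/MU_y = (3·y)/(3·x); tangency sets this equal to p_x/p_y.
So 3·p_y·y = 3·p_x·x; combined with the budget, a share 0.5 of income goes to x.
Demand: x*(p_x,p_y,I) = 0.5·I/p_x and y* = 0.5·I/p_y.
At p_x=34.44, p_y=8.2, I=47: y* = 0.5·47/8.2 = 2.8659.
At I' = 70.5: y* = 4.2988. Change: 4.2988 − 2.8659 = 1.4329.

Δy* = 1.4329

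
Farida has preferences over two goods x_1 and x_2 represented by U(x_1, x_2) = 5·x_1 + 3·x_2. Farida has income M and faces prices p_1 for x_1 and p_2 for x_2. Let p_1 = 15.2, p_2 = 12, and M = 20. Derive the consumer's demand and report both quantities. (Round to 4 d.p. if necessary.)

x_1 gives more utility per dollar, so spend all income on x_1: x_1* = M/p_1, x_2* = 0.
Numerically: x_1* = 1.3158, x_2* = 0.

x_1* = 1.3158, x_2* = 0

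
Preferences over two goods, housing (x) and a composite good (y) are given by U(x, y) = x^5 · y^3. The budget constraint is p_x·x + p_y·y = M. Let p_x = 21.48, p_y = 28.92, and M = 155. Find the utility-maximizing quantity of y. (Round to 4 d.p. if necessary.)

y* = 2.0099

The MRS is (5/3)·y/x. Set MRS = p_x/p_y.
So 5·p_y·y = 3·p_x·x; combined with the budget, a share 0.625 of income goes to x.
Demand: x*(p_x,p_y,M) = 0.625·M/p_x and y* = 0.375·M/p_y.
At p_x=21.48, p_y=28.92, M=155: y* = 0.375·155/28.92 = 2.0099.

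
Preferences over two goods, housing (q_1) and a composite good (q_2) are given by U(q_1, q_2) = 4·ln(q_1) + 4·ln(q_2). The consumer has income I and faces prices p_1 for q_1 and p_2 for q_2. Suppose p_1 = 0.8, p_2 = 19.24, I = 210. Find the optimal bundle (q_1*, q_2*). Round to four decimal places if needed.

Tangency: MRS = q_2/q_1 = p_1/p_2.
Rearranging, p_2·q_2 = p_1·q_1. Substituting into the budget gives p_1·q_1·(1 + 1) = I.
Demand: q_1*(p_1,p_2,I) = 0.5·I/p_1 and q_2* = 0.5·I/p_2.
At p_1=0.8, p_2=19.24, I=210: q_1* = 0.5·210/0.8 = 131.25, q_2* = 5.4574.

q_1* = 131.25, q_2* = 5.4574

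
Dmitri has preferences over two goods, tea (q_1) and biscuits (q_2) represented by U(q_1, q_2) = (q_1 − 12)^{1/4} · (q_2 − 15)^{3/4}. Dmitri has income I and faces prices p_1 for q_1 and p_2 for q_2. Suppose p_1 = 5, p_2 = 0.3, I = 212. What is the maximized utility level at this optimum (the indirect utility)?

V = 138.6722

MRS = (1/3)·(q_2−15)/(q_1−12). Tangency with p_1/p_2 gives q_2−15 = 3·(p_1/p_2)·(q_1−12).
Substituting into the budget: q_1* = 12 + 0.25·(I − 12·p_1 − 15·p_2)/p_1, and q_2* = 15 + 0.75·(…)/p_2.
Discretionary income = 212 − 12·5 − 15·0.3 = 147.5; q_1* = 12 + 0.25·147.5/5 = 19.375; q_2* = 15 + 0.75·147.5/0.3 = 383.75.
Utility at the optimum: U(19.375, 383.75) = 138.6722.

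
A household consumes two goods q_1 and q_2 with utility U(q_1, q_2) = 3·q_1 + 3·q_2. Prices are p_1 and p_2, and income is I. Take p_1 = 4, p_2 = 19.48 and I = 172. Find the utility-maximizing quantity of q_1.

Linear utility — the consumer picks whichever good has higher MU/price: 3/4 = 0.75 vs 3/19.48 = 0.154.
q_1 gives more utility per dollar, so spend all income on q_1: q_1* = I/p_1, q_2* = 0.
Numerically: q_1* = 43, q_2* = 0.

q_1* = 43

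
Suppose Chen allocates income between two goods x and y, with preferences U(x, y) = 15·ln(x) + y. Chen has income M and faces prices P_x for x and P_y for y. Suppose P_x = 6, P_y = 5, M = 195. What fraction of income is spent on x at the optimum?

Set MRS = P_x/P_y: (15/x)/1 = P_x/P_y.
So x*(P_x,P_y) = 15·P_y/P_x, independent of income; and y* = (M − 15·P_y)/P_y.
At the given prices: x* = 15·5/6 = 12.5, and y* = 24.
Expenditure on x: 6·12.5 = 75; share = 0.3846.

share on x = 0.3846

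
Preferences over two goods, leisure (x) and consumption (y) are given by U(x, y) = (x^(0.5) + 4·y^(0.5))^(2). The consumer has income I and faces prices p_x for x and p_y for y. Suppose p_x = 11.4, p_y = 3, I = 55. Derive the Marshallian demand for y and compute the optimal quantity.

y* = 18.0367

From the CES first-order condition, (1/4)·(y/x)^(0.5) = p_x/p_y.
Hence y/x = (4·p_x/p_y)^(1/(0.5)), i.e. raised to the 2 power.
With the ratio pinned down, the budget gives x* = I/(p_x + p_y·(y/x)) and y* = (y/x)·x*.
Numerically y/x = 231.04, so x* = 55/(11.4 + 3·231.04) = 0.0781 and y* = 231.04·0.0781 = 18.0367.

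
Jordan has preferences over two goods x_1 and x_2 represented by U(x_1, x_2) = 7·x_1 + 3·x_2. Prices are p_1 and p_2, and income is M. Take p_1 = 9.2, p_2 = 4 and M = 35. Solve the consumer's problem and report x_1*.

x_1* = 3.8043

Perfect substitutes: compare marginal utility per dollar. 7/p_1 vs 3/p_2 → 0.7609 vs 0.75.
x_1 gives more utility per dollar, so spend all income on x_1: x_1* = M/p_1, x_2* = 0.
Numerically: x_1* = 3.8043, x_2* = 0.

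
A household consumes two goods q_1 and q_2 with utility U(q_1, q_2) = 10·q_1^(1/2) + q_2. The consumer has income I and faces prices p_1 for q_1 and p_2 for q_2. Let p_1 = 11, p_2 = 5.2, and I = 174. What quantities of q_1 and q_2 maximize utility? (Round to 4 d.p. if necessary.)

Solve: √q_1 = 5·p_2/p_1, so q_1*(p_1,p_2) = (5·p_2/p_1)², and q_2* = (I − p_1·q_1*)/p_2.
Plugging in: q_1* = (5·5.2/11)² = 5.5868, q_2* = 21.6434.

q_1* = 5.5868, q_2* = 21.6434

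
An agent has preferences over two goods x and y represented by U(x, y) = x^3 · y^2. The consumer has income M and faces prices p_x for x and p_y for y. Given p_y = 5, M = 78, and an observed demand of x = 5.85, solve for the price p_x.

MU_x/MU_y = (3·y)/(2·x); tangency sets this equal to p_x/p_y.
Rearranging, p_y·y = (2/3)·p_x·x. Substituting into the budget gives p_x·x·(1 + (2/3)) = M.
Demand: x*(p_x,p_y,M) = 0.6·M/p_x and y* = 0.4·M/p_y.
Set x* = 5.85 in the demand function and solve for p_x: p_x = 8.

p_x = 8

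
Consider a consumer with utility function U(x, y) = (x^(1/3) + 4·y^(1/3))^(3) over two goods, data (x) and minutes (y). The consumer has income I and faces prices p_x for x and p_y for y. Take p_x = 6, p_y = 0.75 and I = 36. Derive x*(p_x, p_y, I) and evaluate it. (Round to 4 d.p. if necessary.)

From the CES first-order condition, (1/4)·(y/x)^(2/3) = p_x/p_y.
Hence y/x = (4·p_x/p_y)^(1/(2/3)), i.e. raised to the 1.5 power.
With the ratio pinned down, the budget gives x* = I/(p_x + p_y·(y/x)) and y* = (y/x)·x*.
Numerically y/x = 181.019336, so x* = 36/(6 + 0.75·181.019336) = 0.2539.

x* = 0.2539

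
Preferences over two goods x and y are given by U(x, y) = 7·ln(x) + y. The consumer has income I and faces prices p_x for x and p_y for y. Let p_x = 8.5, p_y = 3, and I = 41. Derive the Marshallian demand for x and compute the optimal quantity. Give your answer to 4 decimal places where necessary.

Set MRS = p_x/p_y: (7/x)/1 = p_x/p_y.
So x*(p_x,p_y) = 7·p_y/p_x, independent of income; and y* = (I − 7·p_y)/p_y.
At the given prices: x* = 7·3/8.5 = 2.4706.

x* = 2.4706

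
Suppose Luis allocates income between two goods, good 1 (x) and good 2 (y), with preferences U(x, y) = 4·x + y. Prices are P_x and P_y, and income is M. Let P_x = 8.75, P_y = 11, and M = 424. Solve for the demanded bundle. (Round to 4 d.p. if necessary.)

Linear utility — the consumer picks whichever good has higher MU/price: 4/8.75 = 0.4571 vs 1/11 = 0.0909.
x gives more utility per dollar, so spend all income on x: x* = M/P_x, y* = 0.
Numerically: x* = 48.4571, y* = 0.

x* = 48.4571, y* = 0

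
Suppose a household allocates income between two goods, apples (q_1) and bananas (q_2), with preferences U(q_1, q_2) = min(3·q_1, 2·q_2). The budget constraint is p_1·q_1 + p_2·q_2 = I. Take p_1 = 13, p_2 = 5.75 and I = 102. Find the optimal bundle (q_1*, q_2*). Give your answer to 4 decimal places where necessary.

With perfect complements, no substitution: consume in ratio q_1:q_2 = 2:3.
Budget: p_1·q_1 + p_2·(3/2)·q_1 = I, so (2·p_1 + 3·p_2)·q_1 = 2·I.
Demand: q_1*(p_1,p_2,I) = 2·I/(2·p_1 + 3·p_2), q_2* = 3·I/(2·p_1 + 3·p_2).
Here 2·13 + 3·5.75 = 43.25, giving q_1* = 4.7168 and q_2* = 7.0751.

q_1* = 4.7168, q_2* = 7.0751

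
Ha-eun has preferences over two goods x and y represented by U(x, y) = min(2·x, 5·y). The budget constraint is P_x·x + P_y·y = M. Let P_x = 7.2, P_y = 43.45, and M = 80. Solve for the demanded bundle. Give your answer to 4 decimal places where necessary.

x* = 3.2547, y* = 1.3019

Leontief preferences: the optimum is at the kink where x/5 = y/2, i.e. y = (2/5)·x.
Budget: P_x·x + P_y·(2/5)·x = M, so (5·P_x + 2·P_y)·x = 5·M.
Demand: x*(P_x,P_y,M) = 5·M/(5·P_x + 2·P_y), y* = 2·M/(5·P_x + 2·P_y).
Here 5·7.2 + 2·43.45 = 122.9, giving x* = 3.2547 and y* = 1.3019.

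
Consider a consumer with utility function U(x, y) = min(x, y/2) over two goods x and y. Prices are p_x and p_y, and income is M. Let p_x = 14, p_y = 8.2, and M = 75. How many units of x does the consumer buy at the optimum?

Leontief preferences: the optimum is at the kink where x/1 = y/2, i.e. y = 2·x.
Budget: p_x·x + p_y·2·x = M, so (p_x + 2·p_y)·x = M.
Demand: x*(p_x,p_y,M) = M/(p_x + 2·p_y), y* = 2·M/(p_x + 2·p_y).
Here 14 + 2·8.2 = 30.4, giving x* = 2.4671.

x* = 2.4671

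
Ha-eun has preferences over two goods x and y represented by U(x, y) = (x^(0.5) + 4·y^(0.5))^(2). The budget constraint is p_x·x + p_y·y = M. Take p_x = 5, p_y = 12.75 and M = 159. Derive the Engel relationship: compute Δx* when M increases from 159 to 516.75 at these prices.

MU_x ∝ x^(-0.5), MU_y ∝ 4·y^(-0.5), so MRS = (1/4)·(y/x)^(0.5) = p_x/p_y.
Solve for the ratio: y/x = [4·p_x/p_y]^(2).
Substitute y = (y/x)·x into the budget: x* = M/(p_x + p_y·(y/x)).
Numerically y/x = 2.460592, so x* = 159/(5 + 12.75·2.460592) = 4.3714.
At M' = 516.75: x* = 14.2071. Change: 14.2071 − 4.3714 = 9.8357.

Δx* = 9.8357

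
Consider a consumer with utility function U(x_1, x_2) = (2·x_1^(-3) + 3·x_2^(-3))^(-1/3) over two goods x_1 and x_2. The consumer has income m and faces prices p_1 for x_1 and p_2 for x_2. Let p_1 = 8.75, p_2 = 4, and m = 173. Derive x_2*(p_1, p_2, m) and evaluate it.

x_2* = 16.4742

MU_x_1 ∝ 2·x_1^(-4), MU_x_2 ∝ 3·x_2^(-4), so MRS = (2/3)·(x_2/x_1)^(4) = p_1/p_2.
Solve for the ratio: x_2/x_1 = [(3/2)·p_1/p_2]^(0.25).
Substitute x_2 = (x_2/x_1)·x_1 into the budget: x_1* = m/(p_1 + p_2·(x_2/x_1)).
Numerically x_2/x_1 = 1.345891, so x_1* = 173/(8.75 + 4·1.345891) = 12.2404 and x_2* = 1.345891·12.2404 = 16.4742.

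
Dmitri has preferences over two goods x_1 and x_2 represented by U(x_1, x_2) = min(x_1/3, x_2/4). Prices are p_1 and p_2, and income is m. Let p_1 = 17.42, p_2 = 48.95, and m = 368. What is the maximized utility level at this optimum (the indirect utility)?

V = 1.4835

With perfect complements, no substitution: consume in ratio x_1:x_2 = 3:4.
Budget: p_1·x_1 + p_2·(4/3)·x_1 = m, so (3·p_1 + 4·p_2)·x_1 = 3·m.
Demand: x_1*(p_1,p_2,m) = 3·m/(3·p_1 + 4·p_2), x_2* = 4·m/(3·p_1 + 4·p_2).
Here 3·17.42 + 4·48.95 = 248.06, giving x_1* = 4.4505 and x_2* = 5.934.
Utility at the optimum: U(4.4505, 5.934) = 1.4835.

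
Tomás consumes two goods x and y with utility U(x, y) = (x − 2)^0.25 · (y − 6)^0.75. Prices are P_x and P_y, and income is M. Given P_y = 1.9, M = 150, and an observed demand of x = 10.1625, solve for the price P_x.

MRS = (1/3)·(y−6)/(x−2). Tangency with P_x/P_y gives y−6 = 3·(P_x/P_y)·(x−2).
Substituting into the budget: x* = 2 + 0.25·(M − 2·P_x − 6·P_y)/P_x, and y* = 6 + 0.75·(…)/P_y.
Set x* = 10.1625 in the demand function and solve for P_x: P_x = 4.

P_x = 4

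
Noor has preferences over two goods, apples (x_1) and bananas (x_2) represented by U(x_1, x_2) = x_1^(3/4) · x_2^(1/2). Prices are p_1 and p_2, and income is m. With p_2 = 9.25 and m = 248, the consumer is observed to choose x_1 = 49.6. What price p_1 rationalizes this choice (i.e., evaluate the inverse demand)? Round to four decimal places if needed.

MU_x_1/MU_x_2 = (0.75·x_2)/(0.5·x_1); tangency sets this equal to p_1/p_2.
So 0.75·p_2·x_2 = 0.5·p_1·x_1; combined with the budget, a share 0.6 of income goes to x_1.
Demand: x_1*(p_1,p_2,m) = 0.6·m/p_1 and x_2* = 0.4·m/p_2.
Set x_1* = 49.6 in the demand function and solve for p_1: p_1 = 3.

p_1 = 3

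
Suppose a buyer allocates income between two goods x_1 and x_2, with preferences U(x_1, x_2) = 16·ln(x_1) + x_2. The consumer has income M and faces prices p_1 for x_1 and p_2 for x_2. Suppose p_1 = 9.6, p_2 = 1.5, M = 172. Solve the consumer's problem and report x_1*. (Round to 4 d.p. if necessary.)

MU_x_1 = 16/x_1, MU_x_2 = 1. Tangency: 16/x_1 = p_1/p_2.
So x_1*(p_1,p_2) = 16·p_2/p_1, independent of income; and x_2* = (M − 16·p_2)/p_2.
At the given prices: x_1* = 16·1.5/9.6 = 2.5.

x_1* = 2.5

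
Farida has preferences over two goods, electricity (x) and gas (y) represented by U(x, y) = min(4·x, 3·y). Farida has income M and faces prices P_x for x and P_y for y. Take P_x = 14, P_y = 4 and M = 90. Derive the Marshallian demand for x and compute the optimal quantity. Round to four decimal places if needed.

Demand: x*(P_x,P_y,M) = 3·M/(3·P_x + 4·P_y), y* = 4·M/(3·P_x + 4·P_y).
Here 3·14 + 4·4 = 58, giving x* = 4.6552.

x* = 4.6552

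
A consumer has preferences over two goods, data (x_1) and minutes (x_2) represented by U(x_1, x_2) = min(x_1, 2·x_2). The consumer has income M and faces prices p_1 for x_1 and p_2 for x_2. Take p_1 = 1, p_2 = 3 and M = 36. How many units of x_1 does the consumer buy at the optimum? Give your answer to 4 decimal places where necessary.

Leontief preferences: the optimum is at the kink where x_1/2 = x_2/1, i.e. x_2 = (1/2)·x_1.
Budget: p_1·x_1 + p_2·(1/2)·x_1 = M, so (2·p_1 + p_2)·x_1 = 2·M.
Demand: x_1*(p_1,p_2,M) = 2·M/(2·p_1 + p_2), x_2* = M/(2·p_1 + p_2).
Here 2·1 + 3 = 5, giving x_1* = 14.4.

x_1* = 14.4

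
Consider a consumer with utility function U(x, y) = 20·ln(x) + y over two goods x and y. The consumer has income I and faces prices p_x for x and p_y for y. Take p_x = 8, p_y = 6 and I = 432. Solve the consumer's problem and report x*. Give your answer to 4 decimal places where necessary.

x* = 15

Set MRS = p_x/p_y: (20/x)/1 = p_x/p_y.
So x*(p_x,p_y) = 20·p_y/p_x, independent of income; and y* = (I − 20·p_y)/p_y.
At the given prices: x* = 20·6/8 = 15.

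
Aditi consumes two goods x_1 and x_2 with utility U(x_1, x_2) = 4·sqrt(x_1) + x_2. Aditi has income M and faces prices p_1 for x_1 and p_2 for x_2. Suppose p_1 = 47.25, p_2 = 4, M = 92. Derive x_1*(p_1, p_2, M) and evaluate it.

MU_x_1 = 2/√x_1, MU_x_2 = 1. Tangency: 2/√x_1 = p_1/p_2.
Solve: √x_1 = 2·p_2/p_1, so x_1*(p_1,p_2) = (2·p_2/p_1)², and x_2* = (M − p_1·x_1*)/p_2.
Plugging in: x_1* = (2·4/47.25)² = 0.0287.

x_1* = 0.0287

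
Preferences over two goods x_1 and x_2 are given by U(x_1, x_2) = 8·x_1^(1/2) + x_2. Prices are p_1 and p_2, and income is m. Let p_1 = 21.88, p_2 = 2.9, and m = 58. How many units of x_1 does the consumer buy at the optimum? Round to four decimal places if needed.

MU_x_1 = 4/√x_1, MU_x_2 = 1. Tangency: 4/√x_1 = p_1/p_2.
Thus x_1* = (4·p_2/p_1)² — independent of m — with the rest of income spent on x_2.
Plugging in: x_1* = (4·2.9/21.88)² = 0.2811.

x_1* = 0.2811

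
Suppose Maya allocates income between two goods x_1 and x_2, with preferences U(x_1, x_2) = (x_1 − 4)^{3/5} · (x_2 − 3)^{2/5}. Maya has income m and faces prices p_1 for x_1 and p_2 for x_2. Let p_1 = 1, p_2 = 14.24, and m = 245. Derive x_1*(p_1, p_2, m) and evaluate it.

Discretionary income = 245 − 4·1 − 3·14.24 = 198.28; x_1* = 4 + 0.6·198.28/1 = 122.968.

x_1* = 122.968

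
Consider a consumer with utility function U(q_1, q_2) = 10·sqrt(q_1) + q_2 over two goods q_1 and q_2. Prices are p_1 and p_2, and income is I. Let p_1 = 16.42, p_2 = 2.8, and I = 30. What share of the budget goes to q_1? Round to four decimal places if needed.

share on q_1 = 0.3979

Utility is quasi-linear in q_2; the FOC for q_1 is 5/√q_1 = p_1/p_2.
Solve: √q_1 = 5·p_2/p_1, so q_1*(p_1,p_2) = (5·p_2/p_1)², and q_2* = (I − p_1·q_1*)/p_2.
Plugging in: q_1* = (5·2.8/16.42)² = 0.727, q_2* = 6.4512.
Expenditure on q_1: 16.42·0.727 = 11.9367; share = 0.3979.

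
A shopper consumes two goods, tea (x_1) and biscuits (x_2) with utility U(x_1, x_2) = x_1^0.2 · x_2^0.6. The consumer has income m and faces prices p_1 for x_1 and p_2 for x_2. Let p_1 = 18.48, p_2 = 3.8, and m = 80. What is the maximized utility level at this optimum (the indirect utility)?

The MRS is (1/3)·x_2/x_1. Set MRS = p_1/p_2.
Rearranging, p_2·x_2 = 3·p_1·x_1. Substituting into the budget gives p_1·x_1·(1 + 3) = m.
Demand: x_1*(p_1,p_2,m) = 0.25·m/p_1 and x_2* = 0.75·m/p_2.
At p_1=18.48, p_2=3.8, m=80: x_1* = 0.25·80/18.48 = 1.0823, x_2* = 15.7895.
Utility at the optimum: U(1.0823, 15.7895) = 5.3197.

V = 5.3197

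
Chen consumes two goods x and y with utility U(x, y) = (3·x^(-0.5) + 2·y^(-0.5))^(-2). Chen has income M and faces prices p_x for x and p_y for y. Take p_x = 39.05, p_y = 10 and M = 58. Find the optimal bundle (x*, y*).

x* = 1.0004, y* = 1.8933

Numerically y/x = 1.89243, so x* = 58/(39.05 + 10·1.89243) = 1.0004 and y* = 1.89243·1.0004 = 1.8933.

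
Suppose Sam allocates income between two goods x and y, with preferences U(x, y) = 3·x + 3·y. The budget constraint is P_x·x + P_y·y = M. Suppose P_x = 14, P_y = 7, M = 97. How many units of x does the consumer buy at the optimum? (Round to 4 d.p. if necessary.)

y gives more utility per dollar, so spend all income on y: y* = M/P_y, x* = 0.
Numerically: x* = 0, y* = 13.8571.

x* = 0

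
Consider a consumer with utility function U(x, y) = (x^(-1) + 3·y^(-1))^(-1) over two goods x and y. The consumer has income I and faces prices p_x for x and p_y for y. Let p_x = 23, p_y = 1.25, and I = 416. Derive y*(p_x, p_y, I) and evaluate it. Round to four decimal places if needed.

MRS = MU_x/MU_y = (1/3)·(y/x)^(2). Set equal to p_x/p_y.
Solve for the ratio: y/x = [3·p_x/p_y]^(0.5).
With the ratio pinned down, the budget gives x* = I/(p_x + p_y·(y/x)) and y* = (y/x)·x*.
Numerically y/x = 7.42967, so x* = 416/(23 + 1.25·7.42967) = 12.8844 and y* = 7.42967·12.8844 = 95.7269.

y* = 95.7269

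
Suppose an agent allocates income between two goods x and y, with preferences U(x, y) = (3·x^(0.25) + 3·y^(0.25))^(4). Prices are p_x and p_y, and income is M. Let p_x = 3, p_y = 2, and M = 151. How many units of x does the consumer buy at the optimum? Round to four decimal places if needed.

x* = 23.4685

From the CES first-order condition, (y/x)^(0.75) = p_x/p_y.
Solve for the ratio: y/x = [p_x/p_y]^(4/3).
With the ratio pinned down, the budget gives x* = M/(p_x + p_y·(y/x)) and y* = (y/x)·x*.
Numerically y/x = 1.717071, so x* = 151/(3 + 2·1.717071) = 23.4685.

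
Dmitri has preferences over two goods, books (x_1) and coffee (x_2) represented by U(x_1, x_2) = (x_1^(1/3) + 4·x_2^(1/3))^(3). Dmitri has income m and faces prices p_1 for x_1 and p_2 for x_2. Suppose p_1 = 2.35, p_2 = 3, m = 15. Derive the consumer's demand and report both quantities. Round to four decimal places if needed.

With the ratio pinned down, the budget gives x_1* = m/(p_1 + p_2·(x_2/x_1)) and x_2* = (x_2/x_1)·x_1*.
Numerically x_2/x_1 = 5.546384, so x_1* = 15/(2.35 + 3·5.546384) = 0.7899 and x_2* = 5.546384·0.7899 = 4.3812.

x_1* = 0.7899, x_2* = 4.3812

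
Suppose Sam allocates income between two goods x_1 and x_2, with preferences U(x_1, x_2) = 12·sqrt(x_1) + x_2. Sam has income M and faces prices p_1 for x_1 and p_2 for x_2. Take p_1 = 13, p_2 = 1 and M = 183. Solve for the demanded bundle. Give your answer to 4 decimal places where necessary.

Utility is quasi-linear in x_2; the FOC for x_1 is 6/√x_1 = p_1/p_2.
Thus x_1* = (6·p_2/p_1)² — independent of M — with the rest of income spent on x_2.
Plugging in: x_1* = (6·1/13)² = 0.213, x_2* = 180.2308.

x_1* = 0.213, x_2* = 180.2308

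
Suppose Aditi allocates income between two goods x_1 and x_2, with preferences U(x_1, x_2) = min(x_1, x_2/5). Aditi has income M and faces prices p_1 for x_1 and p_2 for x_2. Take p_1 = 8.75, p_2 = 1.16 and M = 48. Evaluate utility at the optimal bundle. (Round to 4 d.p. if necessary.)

V = 3.299

Demand: x_1*(p_1,p_2,M) = M/(p_1 + 5·p_2), x_2* = 5·M/(p_1 + 5·p_2).
Here 8.75 + 5·1.16 = 14.55, giving x_1* = 3.299 and x_2* = 16.4948.
Utility at the optimum: U(3.299, 16.4948) = 3.299.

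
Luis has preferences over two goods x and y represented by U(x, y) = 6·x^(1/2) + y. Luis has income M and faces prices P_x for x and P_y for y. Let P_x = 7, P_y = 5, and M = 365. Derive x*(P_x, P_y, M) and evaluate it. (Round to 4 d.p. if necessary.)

Utility is quasi-linear in y; the FOC for x is 3/√x = P_x/P_y.
Solve: √x = 3·P_y/P_x, so x*(P_x,P_y) = (3·P_y/P_x)², and y* = (M − P_x·x*)/P_y.
Plugging in: x* = (3·5/7)² = 4.5918.

x* = 4.5918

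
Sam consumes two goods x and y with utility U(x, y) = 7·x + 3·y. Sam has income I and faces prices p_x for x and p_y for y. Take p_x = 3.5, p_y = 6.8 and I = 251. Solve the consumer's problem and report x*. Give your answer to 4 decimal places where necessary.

Numerically: x* = 71.7143, y* = 0.

x* = 71.7143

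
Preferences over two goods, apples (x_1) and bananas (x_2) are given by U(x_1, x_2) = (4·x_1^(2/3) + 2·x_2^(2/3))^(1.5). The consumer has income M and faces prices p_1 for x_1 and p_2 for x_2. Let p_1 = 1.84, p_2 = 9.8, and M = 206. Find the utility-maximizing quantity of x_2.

x_2* = 0.0922

MRS = MU_x_1/MU_x_2 = 2·(x_2/x_1)^(1/3). Set equal to p_1/p_2.
Solve for the ratio: x_2/x_1 = [(1/2)·p_1/p_2]^(3).
Substitute x_2 = (x_2/x_1)·x_1 into the budget: x_1* = M/(p_1 + p_2·(x_2/x_1)).
Numerically x_2/x_1 = 0.000827, so x_1* = 206/(1.84 + 9.8·0.000827) = 111.4653 and x_2* = 0.000827·111.4653 = 0.0922.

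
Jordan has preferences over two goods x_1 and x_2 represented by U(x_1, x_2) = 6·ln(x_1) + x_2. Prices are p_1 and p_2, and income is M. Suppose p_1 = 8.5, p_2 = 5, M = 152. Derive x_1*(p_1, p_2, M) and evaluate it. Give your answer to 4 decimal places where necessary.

Set MRS = p_1/p_2: (6/x_1)/1 = p_1/p_2.
So x_1*(p_1,p_2) = 6·p_2/p_1, independent of income; and x_2* = (M − 6·p_2)/p_2.
At the given prices: x_1* = 6·5/8.5 = 3.5294.

x_1* = 3.5294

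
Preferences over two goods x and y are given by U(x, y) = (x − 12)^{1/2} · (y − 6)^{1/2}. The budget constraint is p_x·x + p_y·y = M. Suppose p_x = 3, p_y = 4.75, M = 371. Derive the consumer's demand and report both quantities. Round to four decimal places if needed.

x* = 63.0833, y* = 38.2632

This is Cobb-Douglas in (x−12, y−6): tangency gives 0.5·p_y·(y−6) = 0.5·p_x·(x−12).
Substituting into the budget: x* = 12 + 0.5·(M − 12·p_x − 6·p_y)/p_x, and y* = 6 + 0.5·(…)/p_y.
Discretionary income = 371 − 12·3 − 6·4.75 = 306.5; x* = 12 + 0.5·306.5/3 = 63.0833; y* = 6 + 0.5·306.5/4.75 = 38.2632.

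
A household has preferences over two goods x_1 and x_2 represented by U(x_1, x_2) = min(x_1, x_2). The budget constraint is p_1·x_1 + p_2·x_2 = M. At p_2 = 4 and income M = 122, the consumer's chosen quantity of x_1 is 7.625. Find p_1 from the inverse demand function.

With perfect complements, no substitution: consume in ratio x_1:x_2 = 1:1.
Budget: p_1·x_1 + p_2·x_1 = M, so (p_1 + p_2)·x_1 = M.
Demand: x_1*(p_1,p_2,M) = M/(p_1 + p_2), x_2* = M/(p_1 + p_2).
Set x_1* = 7.625 in the demand function and solve for p_1: p_1 = 12.

p_1 = 12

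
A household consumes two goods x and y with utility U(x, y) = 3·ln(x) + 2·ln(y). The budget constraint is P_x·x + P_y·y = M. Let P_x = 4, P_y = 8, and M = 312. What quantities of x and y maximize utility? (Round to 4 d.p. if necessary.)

The MRS is (3/2)·y/x. Set MRS = P_x/P_y.
So 3·P_y·y = 2·P_x·x; combined with the budget, a share 0.6 of income goes to x.
Demand: x*(P_x,P_y,M) = 0.6·M/P_x and y* = 0.4·M/P_y.
At P_x=4, P_y=8, M=312: x* = 0.6·312/4 = 46.8, y* = 15.6.

x* = 46.8, y* = 15.6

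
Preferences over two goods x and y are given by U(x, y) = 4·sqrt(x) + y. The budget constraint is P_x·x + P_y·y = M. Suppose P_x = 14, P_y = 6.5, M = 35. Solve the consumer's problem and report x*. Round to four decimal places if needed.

x* = 0.8622

MU_x = 2/√x, MU_y = 1. Tangency: 2/√x = P_x/P_y.
Solve: √x = 2·P_y/P_x, so x*(P_x,P_y) = (2·P_y/P_x)², and y* = (M − P_x·x*)/P_y.
Plugging in: x* = (2·6.5/14)² = 0.8622.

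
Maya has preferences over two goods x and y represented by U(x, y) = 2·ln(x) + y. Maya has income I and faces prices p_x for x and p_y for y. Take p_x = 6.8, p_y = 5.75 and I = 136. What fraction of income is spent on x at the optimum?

share on x = 0.0846

At the given prices: x* = 2·5.75/6.8 = 1.6912, and y* = 21.6522.
Expenditure on x: 6.8·1.6912 = 11.5; share = 0.0846.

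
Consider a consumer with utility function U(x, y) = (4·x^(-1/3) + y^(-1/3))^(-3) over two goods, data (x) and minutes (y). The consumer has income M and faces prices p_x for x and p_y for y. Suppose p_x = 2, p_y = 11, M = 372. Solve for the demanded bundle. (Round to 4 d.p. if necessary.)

MRS = MU_x/MU_y = 4·(y/x)^(4/3). Set equal to p_x/p_y.
Solve for the ratio: y/x = [(1/4)·p_x/p_y]^(0.75).
With the ratio pinned down, the budget gives x* = M/(p_x + p_y·(y/x)) and y* = (y/x)·x*.
Numerically y/x = 0.098443, so x* = 372/(2 + 11·0.098443) = 120.6668 and y* = 0.098443·120.6668 = 11.8788.

x* = 120.6668, y* = 11.8788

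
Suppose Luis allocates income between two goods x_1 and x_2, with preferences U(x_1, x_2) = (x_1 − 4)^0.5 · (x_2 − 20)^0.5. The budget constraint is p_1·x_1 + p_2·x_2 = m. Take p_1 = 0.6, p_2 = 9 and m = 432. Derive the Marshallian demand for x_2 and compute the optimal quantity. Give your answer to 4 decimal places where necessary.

Let x_1' = x_1−4, x_2' = x_2−20. MRS = x_2'/x_1' = p_1/p_2.
After buying the subsistence bundle (4, 20), a share 0.5 of the remaining income goes to x_1: x_1* = 4 + 0.5·(m − 4p_1 − 20p_2)/p_1.
Discretionary income = 432 − 4·0.6 − 20·9 = 249.6; x_2* = 20 + 0.5·249.6/9 = 33.8667.

x_2* = 33.8667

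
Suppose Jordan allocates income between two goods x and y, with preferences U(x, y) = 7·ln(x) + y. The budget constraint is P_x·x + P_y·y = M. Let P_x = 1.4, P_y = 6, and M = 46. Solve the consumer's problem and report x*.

x* = 30

Set MRS = P_x/P_y: (7/x)/1 = P_x/P_y.
So x*(P_x,P_y) = 7·P_y/P_x, independent of income; and y* = (M − 7·P_y)/P_y.
At the given prices: x* = 7·6/1.4 = 30.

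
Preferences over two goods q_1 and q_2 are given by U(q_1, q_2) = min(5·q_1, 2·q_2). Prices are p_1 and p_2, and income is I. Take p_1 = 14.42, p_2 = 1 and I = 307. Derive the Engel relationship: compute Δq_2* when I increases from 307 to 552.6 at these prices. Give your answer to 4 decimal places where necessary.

Leontief preferences: the optimum is at the kink where q_1/2 = q_2/5, i.e. q_2 = (5/2)·q_1.
Budget: p_1·q_1 + p_2·(5/2)·q_1 = I, so (2·p_1 + 5·p_2)·q_1 = 2·I.
Demand: q_1*(p_1,p_2,I) = 2·I/(2·p_1 + 5·p_2), q_2* = 5·I/(2·p_1 + 5·p_2).
Here 2·14.42 + 5·1 = 33.84, giving q_2* = 45.3605.
At I' = 552.6: q_2* = 81.6489. Change: 81.6489 − 45.3605 = 36.2884.

Δq_2* = 36.2884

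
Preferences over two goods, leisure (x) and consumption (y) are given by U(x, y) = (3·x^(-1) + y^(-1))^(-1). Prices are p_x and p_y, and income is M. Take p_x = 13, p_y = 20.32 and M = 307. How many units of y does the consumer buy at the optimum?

y* = 6.3337

Substitute y = (y/x)·x into the budget: x* = M/(p_x + p_y·(y/x)).
Numerically y/x = 0.461795, so x* = 307/(13 + 20.32·0.461795) = 13.7154 and y* = 0.461795·13.7154 = 6.3337.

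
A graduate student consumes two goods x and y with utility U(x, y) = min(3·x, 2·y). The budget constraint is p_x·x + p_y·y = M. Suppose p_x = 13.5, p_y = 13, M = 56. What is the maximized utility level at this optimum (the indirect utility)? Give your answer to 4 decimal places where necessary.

V = 5.0909

Demand: x*(p_x,p_y,M) = 2·M/(2·p_x + 3·p_y), y* = 3·M/(2·p_x + 3·p_y).
Here 2·13.5 + 3·13 = 66, giving x* = 1.697 and y* = 2.5455.
Utility at the optimum: U(1.697, 2.5455) = 5.0909.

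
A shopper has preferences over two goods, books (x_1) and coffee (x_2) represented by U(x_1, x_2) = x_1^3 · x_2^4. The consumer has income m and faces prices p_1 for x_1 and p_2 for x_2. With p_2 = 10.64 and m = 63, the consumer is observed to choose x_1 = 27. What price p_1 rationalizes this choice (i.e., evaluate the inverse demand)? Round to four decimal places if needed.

p_1 = 1

The MRS is (3/4)·x_2/x_1. Set MRS = p_1/p_2.
So 3·p_2·x_2 = 4·p_1·x_1; combined with the budget, a share 3/7 of income goes to x_1.
Demand: x_1*(p_1,p_2,m) = 3/7·m/p_1 and x_2* = 4/7·m/p_2.
Set x_1* = 27 in the demand function and solve for p_1: p_1 = 1.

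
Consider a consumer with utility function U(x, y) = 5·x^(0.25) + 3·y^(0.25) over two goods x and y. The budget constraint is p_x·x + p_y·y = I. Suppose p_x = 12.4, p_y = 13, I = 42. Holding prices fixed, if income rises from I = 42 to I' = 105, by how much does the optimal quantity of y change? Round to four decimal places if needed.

From the CES first-order condition, (5/3)·(y/x)^(0.75) = p_x/p_y.
Hence y/x = ((3/5)·p_x/p_y)^(1/(0.75)), i.e. raised to the 4/3 power.
Substitute y = (y/x)·x into the budget: x* = I/(p_x + p_y·(y/x)).
Numerically y/x = 0.47516, so x* = 42/(12.4 + 13·0.47516) = 2.2609 and y* = 0.47516·2.2609 = 1.0743.
At I' = 105: y* = 2.6857. Change: 2.6857 − 1.0743 = 1.6114.

Δy* = 1.6114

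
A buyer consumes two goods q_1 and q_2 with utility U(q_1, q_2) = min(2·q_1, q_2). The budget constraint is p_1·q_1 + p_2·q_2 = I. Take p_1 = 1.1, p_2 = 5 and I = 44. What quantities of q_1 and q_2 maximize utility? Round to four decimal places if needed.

q_1* = 3.964, q_2* = 7.9279

With perfect complements, no substitution: consume in ratio q_1:q_2 = 1:2.
Budget: p_1·q_1 + p_2·2·q_1 = I, so (p_1 + 2·p_2)·q_1 = I.
Demand: q_1*(p_1,p_2,I) = I/(p_1 + 2·p_2), q_2* = 2·I/(p_1 + 2·p_2).
Here 1.1 + 2·5 = 11.1, giving q_1* = 3.964 and q_2* = 7.9279.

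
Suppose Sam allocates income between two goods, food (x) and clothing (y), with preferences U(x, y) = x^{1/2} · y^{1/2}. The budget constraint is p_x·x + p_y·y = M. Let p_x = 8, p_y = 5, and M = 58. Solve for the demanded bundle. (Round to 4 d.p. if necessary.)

x* = 3.625, y* = 5.8

The MRS is y/x. Set MRS = p_x/p_y.
Rearranging, p_y·y = p_x·x. Substituting into the budget gives p_x·x·(1 + 1) = M.
Demand: x*(p_x,p_y,M) = 0.5·M/p_x and y* = 0.5·M/p_y.
At p_x=8, p_y=5, M=58: x* = 0.5·58/8 = 3.625, y* = 5.8.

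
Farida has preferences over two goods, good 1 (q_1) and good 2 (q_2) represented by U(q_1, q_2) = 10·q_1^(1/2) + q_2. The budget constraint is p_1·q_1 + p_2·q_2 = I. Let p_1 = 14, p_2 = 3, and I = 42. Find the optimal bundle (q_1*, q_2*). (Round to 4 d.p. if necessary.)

Thus q_1* = (5·p_2/p_1)² — independent of I — with the rest of income spent on q_2.
Plugging in: q_1* = (5·3/14)² = 1.148, q_2* = 8.6429.

q_1* = 1.148, q_2* = 8.6429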